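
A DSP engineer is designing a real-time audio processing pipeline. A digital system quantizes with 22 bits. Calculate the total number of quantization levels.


Number of quantization levels = 2^N
= 2^22
= 4194304

4194304


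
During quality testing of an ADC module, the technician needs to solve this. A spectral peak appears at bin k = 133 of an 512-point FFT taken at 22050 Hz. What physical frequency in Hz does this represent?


Frequency of DFT bin k:
f_k = k * fs / N
    = 133 * 22050 / 512
    = 2932650 / 512
    = 5727.832 Hz

5727.832 Hz


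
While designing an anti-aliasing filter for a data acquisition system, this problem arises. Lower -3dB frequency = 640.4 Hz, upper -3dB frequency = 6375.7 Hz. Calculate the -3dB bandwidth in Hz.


Bandwidth is the difference of -3dB frequencies:
BW = f_high - f_low
   = 6375.7 - 640.4
   = 5735.3 Hz

5735.3 Hz


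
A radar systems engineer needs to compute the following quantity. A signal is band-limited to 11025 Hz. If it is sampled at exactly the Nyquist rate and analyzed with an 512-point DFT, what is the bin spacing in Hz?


Step 1 — Nyquist sampling rate:
fs = 2 * fmax = 2 * 11025 = 22050 Hz

Step 2 — DFT bin spacing:
df = fs / N = 22050 / 512 = 43.0664 Hz

43.0664 Hz


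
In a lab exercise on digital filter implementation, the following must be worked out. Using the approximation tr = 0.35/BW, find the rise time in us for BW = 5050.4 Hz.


Rise time from bandwidth relationship:
tr = 0.35 / BW
   = 0.35 / 5050.4
   = 6.930144147e-05 s
   = 69.3014 us

69.3014 us


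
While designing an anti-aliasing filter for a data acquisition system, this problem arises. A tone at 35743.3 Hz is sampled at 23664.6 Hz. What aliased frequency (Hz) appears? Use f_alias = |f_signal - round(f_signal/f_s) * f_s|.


Compute the nearest integer multiple of fs to the signal:
n = round(35743.3 / 23664.6) = 2
f_alias = |35743.3 - 2 * 23664.6|
        = |35743.3 - 47329.2|
        = 11585.9 Hz

11585.9


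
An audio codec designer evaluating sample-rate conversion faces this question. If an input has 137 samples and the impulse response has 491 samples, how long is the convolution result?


Linear convolution output length:
L = N + M - 1
  = 137 + 491 - 1
  = 627 samples

627


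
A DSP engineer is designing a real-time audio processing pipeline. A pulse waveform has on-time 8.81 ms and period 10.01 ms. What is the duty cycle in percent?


Duty cycle as a percentage:
DC = (t_on / T) * 100
   = (8.81 / 10.01) * 100
   = 0.88012 * 100
   = 88.01 %

88.01 %


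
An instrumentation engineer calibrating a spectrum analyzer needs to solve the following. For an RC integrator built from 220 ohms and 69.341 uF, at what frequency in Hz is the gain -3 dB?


Cutoff frequency of a first-order RC filter:
fc = 1 / (2 * pi * R * C)
C = 69.341 uF = 6.9341e-05 F
fc = 1 / (2 * pi * 220 * 6.9341e-05)
   = 1 / 0.095850117524731
   = 10.432955 Hz

10.432955 Hz


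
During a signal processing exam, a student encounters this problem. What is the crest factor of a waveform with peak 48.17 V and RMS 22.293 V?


Crest factor is the ratio of peak to RMS:
CF = V_peak / V_rms
   = 48.17 / 22.293
   = 2.1608

2.1608


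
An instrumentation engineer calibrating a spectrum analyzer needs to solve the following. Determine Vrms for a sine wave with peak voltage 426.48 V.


RMS voltage for a sinusoidal waveform:
V_rms = V_peak / sqrt(2)
      = 426.48 / 1.414214
      = 301.567 V

301.567 V


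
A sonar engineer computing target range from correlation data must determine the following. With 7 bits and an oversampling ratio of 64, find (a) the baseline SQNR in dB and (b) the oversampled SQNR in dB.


Step 1 — baseline SQNR at Nyquist:
SQNR_base = 6.02*N + 1.76
          = 6.02*7 + 1.76
          = 43.9 dB

Step 2 — oversampling processing gain:
G = 10*log10(OSR) = 10*log10(64) = 18.06 dB

Step 3 — total:
SQNR_total = 43.9 + 18.06 = 61.96 dB

Base SQNR = 43.9 dB; oversampled SQNR = 61.96 dB


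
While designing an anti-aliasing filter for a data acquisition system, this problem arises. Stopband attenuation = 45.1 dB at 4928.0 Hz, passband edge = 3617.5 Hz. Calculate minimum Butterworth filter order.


Butterworth filter order formula:
n = log10(10^(A/10) - 1) / (2 * log10(f_stop/f_pass))
10^(45.1/10) - 1 = 32358.3657
f_stop/f_pass = 4928.0 / 3617.5 = 1.3623
n = 16.7954 -> ceil = 17

17


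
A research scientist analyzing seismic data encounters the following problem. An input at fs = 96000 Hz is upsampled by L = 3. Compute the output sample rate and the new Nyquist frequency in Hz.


Step 1 — output sample rate after interpolation by L:
fs_out = L * fs_in = 3 * 96000 = 288000 Hz

Step 2 — Nyquist frequency of the output stream:
f_Nyq = fs_out / 2 = 288000 / 2 = 144000.0 Hz

fs_out = 288000 Hz; f_Nyquist = 144000.0 Hz


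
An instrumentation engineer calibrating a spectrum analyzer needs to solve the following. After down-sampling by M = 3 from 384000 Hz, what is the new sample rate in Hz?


Decimation reduces the sample rate:
fs_out = fs_in / M
       = 384000 / 3
       = 128000.0 Hz

128000.0 Hz


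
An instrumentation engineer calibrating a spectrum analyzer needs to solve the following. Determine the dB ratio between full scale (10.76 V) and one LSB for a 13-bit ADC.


Dynamic range from full-scale to LSB:
V_min = V_max / 2^bits = 10.76 / 2^13
DR = 20 * log10(V_max / V_min)
   = 20 * log10(2^13)
   = 20 * 13 * log10(2)
   = 78.27 dB

78.27 dB


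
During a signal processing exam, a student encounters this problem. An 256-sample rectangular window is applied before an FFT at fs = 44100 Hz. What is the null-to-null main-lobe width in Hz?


Main lobe width for a rectangular window:
Width = 2 * fs / N
      = 2 * 44100 / 256
      = 88200 / 256
      = 344.531 Hz

344.531 Hz


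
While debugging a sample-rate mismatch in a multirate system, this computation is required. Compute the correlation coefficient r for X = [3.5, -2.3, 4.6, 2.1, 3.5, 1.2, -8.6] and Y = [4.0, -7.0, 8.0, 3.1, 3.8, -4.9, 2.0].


Pearson correlation coefficient (population):
r = cov(X,Y) / (std(X) * std(Y))
Mean X = 0.5714, Mean Y = 1.2857
Cov(X,Y) = 8.355306
Std(X) = 4.284095, Std(Y) = 4.920635
r = 0.3964

0.3964


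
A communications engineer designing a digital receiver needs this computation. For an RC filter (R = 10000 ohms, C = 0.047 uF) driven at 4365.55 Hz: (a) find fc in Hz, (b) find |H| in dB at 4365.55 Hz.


Step 1 — cutoff frequency:
fc = 1 / (2*pi*R*C)
C = 0.047 uF = 4.7e-08 F
fc = 1 / (2*pi*10000*4.7e-08)
   = 338.628 Hz

Step 2 — magnitude at f = 4365.55 Hz:
|H(f)| = 1 / sqrt(1 + (f/fc)^2)
f/fc = 4365.55 / 338.628 = 12.891875
|H| = 1 / sqrt(1 + 166.200441) = 0.0773359
|H|_dB = 20*log10(0.0773359) = -22.23 dB

fc = 338.628 Hz; |H(4365.55 Hz)| = -22.23 dB


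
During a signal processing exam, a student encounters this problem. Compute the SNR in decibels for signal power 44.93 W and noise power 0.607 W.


SNR in decibels:
SNR = 10 * log10(Ps / Pn)
    = 10 * log10(44.93 / 0.607)
    = 10 * log10(74.0198)
    = 10 * 1.8693
    = 18.69 dB

18.69 dB


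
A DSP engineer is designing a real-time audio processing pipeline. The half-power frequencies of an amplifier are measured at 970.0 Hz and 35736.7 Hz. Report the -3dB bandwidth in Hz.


Bandwidth is the difference of -3dB frequencies:
BW = f_high - f_low
   = 35736.7 - 970.0
   = 34766.7 Hz

34766.7 Hz


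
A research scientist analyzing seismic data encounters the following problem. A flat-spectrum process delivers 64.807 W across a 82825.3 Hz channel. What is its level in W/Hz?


Power spectral density:
PSD = P / BW
    = 64.807 / 82825.3
    = 0.00078245 W/Hz

0.00078245 W/Hz


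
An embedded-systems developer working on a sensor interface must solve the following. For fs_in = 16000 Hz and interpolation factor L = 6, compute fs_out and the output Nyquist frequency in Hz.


Step 1 — output sample rate after interpolation by L:
fs_out = L * fs_in = 6 * 16000 = 96000 Hz

Step 2 — Nyquist frequency of the output stream:
f_Nyq = fs_out / 2 = 96000 / 2 = 48000.0 Hz

fs_out = 96000 Hz; f_Nyquist = 48000.0 Hz


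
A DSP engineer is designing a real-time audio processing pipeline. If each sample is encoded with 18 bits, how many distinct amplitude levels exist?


Number of quantization levels = 2^N
= 2^18
= 262144

262144


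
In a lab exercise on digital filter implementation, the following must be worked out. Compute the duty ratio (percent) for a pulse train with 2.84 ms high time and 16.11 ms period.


Duty cycle as a percentage:
DC = (t_on / T) * 100
   = (2.84 / 16.11) * 100
   = 0.176288 * 100
   = 17.63 %

17.63 %


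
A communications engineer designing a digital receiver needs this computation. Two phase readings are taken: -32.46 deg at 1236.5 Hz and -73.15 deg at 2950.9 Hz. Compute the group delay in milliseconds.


Group delay from phase difference:
tau = -d(phi)/d(omega)
d(phi) = -40.69 deg = -0.710174 rad
d(omega) = 2*pi*(2950.9 - 1236.5) = 10771.8929 rad/s
tau = -(-0.710174) / 10771.8929
    = 0.0659 ms

0.0659 ms


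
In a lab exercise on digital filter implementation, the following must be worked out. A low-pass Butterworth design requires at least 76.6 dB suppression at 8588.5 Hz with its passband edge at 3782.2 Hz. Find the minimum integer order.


Butterworth filter order formula:
n = log10(10^(A/10) - 1) / (2 * log10(f_stop/f_pass))
10^(76.6/10) - 1 = 45708817.9615
f_stop/f_pass = 8588.5 / 3782.2 = 2.2708
n = 10.7532 -> ceil = 11

11


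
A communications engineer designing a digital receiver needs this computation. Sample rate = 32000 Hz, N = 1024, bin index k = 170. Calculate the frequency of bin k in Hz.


Frequency of DFT bin k:
f_k = k * fs / N
    = 170 * 32000 / 1024
    = 5440000 / 1024
    = 5312.5 Hz

5312.5 Hz


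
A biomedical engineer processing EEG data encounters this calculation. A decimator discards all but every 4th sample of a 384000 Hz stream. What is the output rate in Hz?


Decimation reduces the sample rate:
fs_out = fs_in / M
       = 384000 / 4
       = 96000.0 Hz

96000.0 Hz


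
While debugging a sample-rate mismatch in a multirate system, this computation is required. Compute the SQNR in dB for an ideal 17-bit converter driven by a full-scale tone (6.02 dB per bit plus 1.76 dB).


Theoretical SNR for a full-scale sinusoid:
SNR = 6.02 * N + 1.76
    = 6.02 * 17 + 1.76
    = 102.34 + 1.76
    = 104.1 dB

104.1 dB


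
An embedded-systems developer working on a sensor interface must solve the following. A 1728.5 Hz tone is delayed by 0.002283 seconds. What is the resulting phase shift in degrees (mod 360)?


Phase shift from frequency and time delay:
phi = 360 * f * t_delay
    = 360 * 1728.5 * 0.002283
    = 1420.62 degrees
    mod 360 = 340.62 degrees

340.62 degrees


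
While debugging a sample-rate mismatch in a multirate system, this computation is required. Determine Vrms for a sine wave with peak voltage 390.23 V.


RMS voltage for a sinusoidal waveform:
V_rms = V_peak / sqrt(2)
      = 390.23 / 1.414214
      = 275.934 V

275.934 V


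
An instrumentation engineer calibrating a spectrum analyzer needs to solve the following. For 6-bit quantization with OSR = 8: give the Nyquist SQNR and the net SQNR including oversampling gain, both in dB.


Step 1 — baseline SQNR at Nyquist:
SQNR_base = 6.02*N + 1.76
          = 6.02*6 + 1.76
          = 37.88 dB

Step 2 — oversampling processing gain:
G = 10*log10(OSR) = 10*log10(8) = 9.03 dB

Step 3 — total:
SQNR_total = 37.88 + 9.03 = 46.91 dB

Base SQNR = 37.88 dB; oversampled SQNR = 46.91 dB


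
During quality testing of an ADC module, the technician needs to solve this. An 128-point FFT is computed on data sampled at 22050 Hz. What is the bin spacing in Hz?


DFT frequency resolution:
df = fs / N
   = 22050 / 128
   = 172.2656 Hz

172.2656 Hz


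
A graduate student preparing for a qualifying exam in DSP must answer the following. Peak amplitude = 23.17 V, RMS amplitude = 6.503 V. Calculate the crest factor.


Crest factor is the ratio of peak to RMS:
CF = V_peak / V_rms
   = 23.17 / 6.503
   = 3.563

3.563


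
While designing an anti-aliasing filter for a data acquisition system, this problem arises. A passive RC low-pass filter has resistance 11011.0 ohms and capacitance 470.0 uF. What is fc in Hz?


Cutoff frequency of a first-order RC filter:
fc = 1 / (2 * pi * R * C)
C = 470.0 uF = 0.00047 F
fc = 1 / (2 * pi * 11011.0 * 0.00047)
   = 1 / 32.516552106157
   = 0.030754 Hz

0.030754 Hz


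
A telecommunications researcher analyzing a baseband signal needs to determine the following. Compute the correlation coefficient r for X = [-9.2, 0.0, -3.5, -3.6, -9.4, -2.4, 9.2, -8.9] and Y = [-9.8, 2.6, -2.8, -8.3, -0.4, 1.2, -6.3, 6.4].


Pearson correlation coefficient (population):
r = cov(X,Y) / (std(X) * std(Y))
Mean X = -3.475, Mean Y = -2.175
Cov(X,Y) = -5.583125
Std(X) = 5.822532, Std(Y) = 5.290735
r = -0.1812

-0.1812


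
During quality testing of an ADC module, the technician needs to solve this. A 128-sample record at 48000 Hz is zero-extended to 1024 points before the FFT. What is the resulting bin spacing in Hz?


Frequency resolution after zero-padding:
N_padded = 128 * 8 = 1024
df = fs / N_padded
   = 48000 / 1024
   = 46.875 Hz

46.875 Hz


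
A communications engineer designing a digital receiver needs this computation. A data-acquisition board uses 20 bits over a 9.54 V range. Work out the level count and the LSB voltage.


Step 1 — number of quantization levels:
L = 2^N = 2^20 = 1048576

Step 2 — LSB step size:
delta = Vfs / L
      = 9.54 / 1048576
      = 9.1e-06 V

Levels = 1048576; step size = 9.1e-06 V


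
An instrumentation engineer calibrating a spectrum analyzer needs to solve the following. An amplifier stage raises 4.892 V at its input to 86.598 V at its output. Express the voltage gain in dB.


Voltage gain in dB:
G = 20 * log10(Vout / Vin)
  = 20 * log10(86.598 / 4.892)
  = 20 * log10(17.701962)
  = 20 * 1.248021
  = 24.96 dB

24.96 dB


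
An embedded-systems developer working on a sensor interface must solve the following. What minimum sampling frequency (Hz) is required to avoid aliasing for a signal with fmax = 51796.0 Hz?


The Nyquist rate is twice the maximum frequency component.
fs_min = 2 * fmax
      = 2 * 51796.0
      = 103592.0 Hz

103592.0


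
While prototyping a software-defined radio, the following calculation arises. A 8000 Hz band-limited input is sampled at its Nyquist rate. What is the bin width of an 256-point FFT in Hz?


Step 1 — Nyquist sampling rate:
fs = 2 * fmax = 2 * 8000 = 16000 Hz

Step 2 — DFT bin spacing:
df = fs / N = 16000 / 256 = 62.5 Hz

62.5 Hz


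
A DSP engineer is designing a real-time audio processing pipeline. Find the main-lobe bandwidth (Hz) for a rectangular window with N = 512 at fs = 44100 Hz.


Main lobe width for a rectangular window:
Width = 2 * fs / N
      = 2 * 44100 / 512
      = 88200 / 512
      = 172.266 Hz

172.266 Hz


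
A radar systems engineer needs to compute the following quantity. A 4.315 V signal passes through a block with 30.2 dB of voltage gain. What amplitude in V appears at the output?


Output voltage from dB gain:
V_out = V_in * 10^(gain_dB / 20)
      = 4.315 * 10^(30.2 / 20)
      = 4.315 * 32.359366
      = 139.6307 V

139.6307 V


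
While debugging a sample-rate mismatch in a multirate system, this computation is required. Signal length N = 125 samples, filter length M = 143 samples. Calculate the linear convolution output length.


Linear convolution output length:
L = N + M - 1
  = 125 + 143 - 1
  = 267 samples

267


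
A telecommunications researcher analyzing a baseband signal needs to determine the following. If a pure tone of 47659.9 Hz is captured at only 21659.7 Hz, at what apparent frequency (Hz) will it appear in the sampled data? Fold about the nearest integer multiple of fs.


Compute the nearest integer multiple of fs to the signal:
n = round(47659.9 / 21659.7) = 2
f_alias = |47659.9 - 2 * 21659.7|
        = |47659.9 - 43319.4|
        = 4340.5 Hz

4340.5


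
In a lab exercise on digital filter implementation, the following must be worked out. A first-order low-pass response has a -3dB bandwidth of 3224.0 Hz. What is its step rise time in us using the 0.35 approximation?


Rise time from bandwidth relationship:
tr = 0.35 / BW
   = 0.35 / 3224.0
   = 0.000108560794 s
   = 108.5608 us

108.5608 us


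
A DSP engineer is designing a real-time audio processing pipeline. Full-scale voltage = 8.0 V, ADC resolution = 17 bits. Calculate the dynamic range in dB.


Dynamic range from full-scale to LSB:
V_min = V_max / 2^bits = 8.0 / 2^17
DR = 20 * log10(V_max / V_min)
   = 20 * log10(2^17)
   = 20 * 17 * log10(2)
   = 102.35 dB

102.35 dB


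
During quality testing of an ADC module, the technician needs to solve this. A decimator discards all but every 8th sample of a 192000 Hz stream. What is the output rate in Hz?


Decimation reduces the sample rate:
fs_out = fs_in / M
       = 192000 / 8
       = 24000.0 Hz

24000.0 Hz


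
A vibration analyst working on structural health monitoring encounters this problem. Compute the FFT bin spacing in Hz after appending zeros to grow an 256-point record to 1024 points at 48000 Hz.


Frequency resolution after zero-padding:
N_padded = 256 * 4 = 1024
df = fs / N_padded
   = 48000 / 1024
   = 46.875 Hz

46.875 Hz


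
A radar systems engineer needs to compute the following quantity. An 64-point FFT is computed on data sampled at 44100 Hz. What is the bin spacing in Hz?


DFT frequency resolution:
df = fs / N
   = 44100 / 64
   = 689.0625 Hz

689.0625 Hz


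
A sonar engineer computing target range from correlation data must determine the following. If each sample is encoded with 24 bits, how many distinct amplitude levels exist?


Number of quantization levels = 2^N
= 2^24
= 16777216

16777216


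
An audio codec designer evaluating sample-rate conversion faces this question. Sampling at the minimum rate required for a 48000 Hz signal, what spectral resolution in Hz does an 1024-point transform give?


Step 1 — Nyquist sampling rate:
fs = 2 * fmax = 2 * 48000 = 96000 Hz

Step 2 — DFT bin spacing:
df = fs / N = 96000 / 1024 = 93.75 Hz

93.75 Hz


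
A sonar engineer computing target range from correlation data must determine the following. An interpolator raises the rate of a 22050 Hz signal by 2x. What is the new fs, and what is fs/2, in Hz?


Step 1 — output sample rate after interpolation by L:
fs_out = L * fs_in = 2 * 22050 = 44100 Hz

Step 2 — Nyquist frequency of the output stream:
f_Nyq = fs_out / 2 = 44100 / 2 = 22050.0 Hz

fs_out = 44100 Hz; f_Nyquist = 22050.0 Hz


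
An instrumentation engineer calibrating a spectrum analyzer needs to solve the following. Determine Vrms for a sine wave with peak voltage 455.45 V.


RMS voltage for a sinusoidal waveform:
V_rms = V_peak / sqrt(2)
      = 455.45 / 1.414214
      = 322.052 V

322.052 V


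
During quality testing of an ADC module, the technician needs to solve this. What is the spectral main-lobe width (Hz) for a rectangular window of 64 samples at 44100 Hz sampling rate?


Main lobe width for a rectangular window:
Width = 2 * fs / N
      = 2 * 44100 / 64
      = 88200 / 64
      = 1378.125 Hz

1378.125 Hz


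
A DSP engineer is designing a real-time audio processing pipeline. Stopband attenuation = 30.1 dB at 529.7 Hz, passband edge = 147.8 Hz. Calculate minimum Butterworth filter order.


Butterworth filter order formula:
n = log10(10^(A/10) - 1) / (2 * log10(f_stop/f_pass))
10^(30.1/10) - 1 = 1022.293
f_stop/f_pass = 529.7 / 147.8 = 3.5839
n = 2.7145 -> ceil = 3

3


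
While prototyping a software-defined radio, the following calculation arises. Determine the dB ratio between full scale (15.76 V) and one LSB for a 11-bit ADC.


Dynamic range from full-scale to LSB:
V_min = V_max / 2^bits = 15.76 / 2^11
DR = 20 * log10(V_max / V_min)
   = 20 * log10(2^11)
   = 20 * 11 * log10(2)
   = 66.23 dB

66.23 dB


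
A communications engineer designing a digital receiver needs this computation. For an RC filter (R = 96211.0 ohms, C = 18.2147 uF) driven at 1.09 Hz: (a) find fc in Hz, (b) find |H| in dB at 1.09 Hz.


Step 1 — cutoff frequency:
fc = 1 / (2*pi*R*C)
C = 18.2147 uF = 1.82147e-05 F
fc = 1 / (2*pi*96211.0*1.82147e-05)
   = 0.0908183 Hz

Step 2 — magnitude at f = 1.09 Hz:
|H(f)| = 1 / sqrt(1 + (f/fc)^2)
f/fc = 1.09 / 0.0908183 = 12.001986
|H| = 1 / sqrt(1 + 144.047668) = 0.0830318
|H|_dB = 20*log10(0.0830318) = -21.62 dB

fc = 0.0908183 Hz; |H(1.09 Hz)| = -21.62 dB


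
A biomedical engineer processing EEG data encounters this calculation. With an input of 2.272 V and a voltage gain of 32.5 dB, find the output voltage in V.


Output voltage from dB gain:
V_out = V_in * 10^(gain_dB / 20)
      = 2.272 * 10^(32.5 / 20)
      = 2.272 * 42.16965
      = 95.8094 V

95.8094 V


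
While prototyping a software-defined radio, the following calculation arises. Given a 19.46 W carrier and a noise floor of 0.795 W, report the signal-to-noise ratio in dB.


SNR in decibels:
SNR = 10 * log10(Ps / Pn)
    = 10 * log10(19.46 / 0.795)
    = 10 * log10(24.478)
    = 10 * 1.3888
    = 13.89 dB

13.89 dB


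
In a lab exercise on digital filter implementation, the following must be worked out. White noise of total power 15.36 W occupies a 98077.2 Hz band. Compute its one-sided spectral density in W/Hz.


Power spectral density:
PSD = P / BW
    = 15.36 / 98077.2
    = 0.00015661 W/Hz

0.00015661 W/Hz


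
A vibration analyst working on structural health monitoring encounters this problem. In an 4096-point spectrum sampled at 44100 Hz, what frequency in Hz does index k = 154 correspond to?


Frequency of DFT bin k:
f_k = k * fs / N
    = 154 * 44100 / 4096
    = 6791400 / 4096
    = 1658.057 Hz

1658.057 Hz


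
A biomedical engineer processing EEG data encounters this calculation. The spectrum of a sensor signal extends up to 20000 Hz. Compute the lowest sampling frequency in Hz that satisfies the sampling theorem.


The Nyquist rate is twice the maximum frequency component.
fs_min = 2 * fmax
      = 2 * 20000
      = 40000 Hz

40000


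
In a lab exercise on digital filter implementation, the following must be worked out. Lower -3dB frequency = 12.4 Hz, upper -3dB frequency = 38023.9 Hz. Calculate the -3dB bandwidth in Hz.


Bandwidth is the difference of -3dB frequencies:
BW = f_high - f_low
   = 38023.9 - 12.4
   = 38011.5 Hz

38011.5 Hz


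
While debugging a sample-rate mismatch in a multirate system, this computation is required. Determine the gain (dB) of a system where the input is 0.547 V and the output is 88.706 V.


Voltage gain in dB:
G = 20 * log10(Vout / Vin)
  = 20 * log10(88.706 / 0.547)
  = 20 * log10(162.16819)
  = 20 * 2.209966
  = 44.2 dB

44.2 dB


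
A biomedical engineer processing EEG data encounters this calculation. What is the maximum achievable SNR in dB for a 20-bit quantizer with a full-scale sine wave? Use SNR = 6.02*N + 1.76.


Theoretical SNR for a full-scale sinusoid:
SNR = 6.02 * N + 1.76
    = 6.02 * 20 + 1.76
    = 120.4 + 1.76
    = 122.16 dB

122.16 dB


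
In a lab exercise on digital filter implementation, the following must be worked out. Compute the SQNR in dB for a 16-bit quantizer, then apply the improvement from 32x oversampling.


Step 1 — baseline SQNR at Nyquist:
SQNR_base = 6.02*N + 1.76
          = 6.02*16 + 1.76
          = 98.08 dB

Step 2 — oversampling processing gain:
G = 10*log10(OSR) = 10*log10(32) = 15.05 dB

Step 3 — total:
SQNR_total = 98.08 + 15.05 = 113.13 dB

Base SQNR = 98.08 dB; oversampled SQNR = 113.13 dB


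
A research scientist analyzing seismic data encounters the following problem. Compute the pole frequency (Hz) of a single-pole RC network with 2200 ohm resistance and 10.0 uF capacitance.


Cutoff frequency of a first-order RC filter:
fc = 1 / (2 * pi * R * C)
C = 10.0 uF = 1e-05 F
fc = 1 / (2 * pi * 2200 * 1e-05)
   = 1 / 0.13823007675795
   = 7.234316 Hz

7.234316 Hz


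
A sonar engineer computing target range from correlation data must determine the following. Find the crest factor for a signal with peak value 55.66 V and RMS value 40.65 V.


Crest factor is the ratio of peak to RMS:
CF = V_peak / V_rms
   = 55.66 / 40.65
   = 1.3692

1.3692


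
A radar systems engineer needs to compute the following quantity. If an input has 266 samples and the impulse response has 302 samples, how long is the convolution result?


Linear convolution output length:
L = N + M - 1
  = 266 + 302 - 1
  = 567 samples

567


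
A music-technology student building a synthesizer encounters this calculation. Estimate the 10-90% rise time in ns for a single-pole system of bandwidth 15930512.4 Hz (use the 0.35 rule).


Rise time from bandwidth relationship:
tr = 0.35 / BW
   = 0.35 / 15930512.4
   = 2.197041697e-08 s
   = 21.9704 ns

21.9704 ns


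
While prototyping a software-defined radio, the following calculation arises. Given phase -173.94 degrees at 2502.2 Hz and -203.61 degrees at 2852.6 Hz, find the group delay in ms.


Group delay from phase difference:
tau = -d(phi)/d(omega)
d(phi) = -29.67 deg = -0.517839 rad
d(omega) = 2*pi*(2852.6 - 2502.2) = 2201.6281 rad/s
tau = -(-0.517839) / 2201.6281
    = 0.2352 ms

0.2352 ms


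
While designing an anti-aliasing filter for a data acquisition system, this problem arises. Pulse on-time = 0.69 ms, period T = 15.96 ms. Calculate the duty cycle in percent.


Duty cycle as a percentage:
DC = (t_on / T) * 100
   = (0.69 / 15.96) * 100
   = 0.043233 * 100
   = 4.32 %

4.32 %


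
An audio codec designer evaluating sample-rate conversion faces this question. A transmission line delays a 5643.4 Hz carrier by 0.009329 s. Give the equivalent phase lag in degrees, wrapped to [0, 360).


Phase shift from frequency and time delay:
phi = 360 * f * t_delay
    = 360 * 5643.4 * 0.009329
    = 18953.02 degrees
    mod 360 = 233.02 degrees

233.02 degrees


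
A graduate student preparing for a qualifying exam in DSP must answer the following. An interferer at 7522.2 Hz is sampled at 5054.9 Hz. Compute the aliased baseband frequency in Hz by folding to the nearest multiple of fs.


Compute the nearest integer multiple of fs to the signal:
n = round(7522.2 / 5054.9) = 1
f_alias = |7522.2 - 1 * 5054.9|
        = |7522.2 - 5054.9|
        = 2467.3 Hz

2467.3


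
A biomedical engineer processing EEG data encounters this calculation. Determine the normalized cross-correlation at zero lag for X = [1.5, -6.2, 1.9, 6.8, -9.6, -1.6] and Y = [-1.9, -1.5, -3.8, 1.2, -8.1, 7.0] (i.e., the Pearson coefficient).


Pearson correlation coefficient (population):
r = cov(X,Y) / (std(X) * std(Y))
Mean X = -1.2, Mean Y = -1.1833
Cov(X,Y) = 10.905
Std(X) = 5.425557, Std(Y) = 4.61787
r = 0.4353

0.4353


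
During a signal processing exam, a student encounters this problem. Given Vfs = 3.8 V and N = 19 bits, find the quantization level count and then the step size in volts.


Step 1 — number of quantization levels:
L = 2^N = 2^19 = 524288

Step 2 — LSB step size:
delta = Vfs / L
      = 3.8 / 524288
      = 7.25e-06 V

Levels = 524288; step size = 7.25e-06 V


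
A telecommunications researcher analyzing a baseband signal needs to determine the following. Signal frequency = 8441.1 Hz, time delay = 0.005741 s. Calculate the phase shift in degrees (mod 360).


Phase shift from frequency and time delay:
phi = 360 * f * t_delay
    = 360 * 8441.1 * 0.005741
    = 17445.73 degrees
    mod 360 = 165.73 degrees

165.73 degrees


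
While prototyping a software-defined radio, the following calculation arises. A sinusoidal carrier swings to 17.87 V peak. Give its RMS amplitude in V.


RMS voltage for a sinusoidal waveform:
V_rms = V_peak / sqrt(2)
      = 17.87 / 1.414214
      = 12.636 V

12.636 V


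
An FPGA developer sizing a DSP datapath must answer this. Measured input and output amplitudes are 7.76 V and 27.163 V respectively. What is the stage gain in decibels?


Voltage gain in dB:
G = 20 * log10(Vout / Vin)
  = 20 * log10(27.163 / 7.76)
  = 20 * log10(3.500387)
  = 20 * 0.544116
  = 10.88 dB

10.88 dB


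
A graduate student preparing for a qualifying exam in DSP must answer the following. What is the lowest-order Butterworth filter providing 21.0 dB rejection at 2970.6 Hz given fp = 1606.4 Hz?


Butterworth filter order formula:
n = log10(10^(A/10) - 1) / (2 * log10(f_stop/f_pass))
10^(21.0/10) - 1 = 124.8925
f_stop/f_pass = 2970.6 / 1606.4 = 1.8492
n = 3.9262 -> ceil = 4

4


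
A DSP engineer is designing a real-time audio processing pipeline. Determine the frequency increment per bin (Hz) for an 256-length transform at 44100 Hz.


DFT frequency resolution:
df = fs / N
   = 44100 / 256
   = 172.2656 Hz

172.2656 Hz


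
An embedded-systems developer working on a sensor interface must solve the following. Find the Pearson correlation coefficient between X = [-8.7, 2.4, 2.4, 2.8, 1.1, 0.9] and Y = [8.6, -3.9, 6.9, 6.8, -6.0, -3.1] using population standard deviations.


Pearson correlation coefficient (population):
r = cov(X,Y) / (std(X) * std(Y))
Mean X = 0.15, Mean Y = 1.55
Cov(X,Y) = -9.894167
Std(X) = 4.019432, Std(Y) = 5.975157
r = -0.412

-0.412


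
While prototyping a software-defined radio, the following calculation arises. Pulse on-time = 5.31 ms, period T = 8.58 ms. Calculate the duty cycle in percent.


Duty cycle as a percentage:
DC = (t_on / T) * 100
   = (5.31 / 8.58) * 100
   = 0.618881 * 100
   = 61.89 %

61.89 %


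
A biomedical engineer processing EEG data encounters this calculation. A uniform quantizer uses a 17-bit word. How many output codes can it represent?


Number of quantization levels = 2^N
= 2^17
= 131072

131072


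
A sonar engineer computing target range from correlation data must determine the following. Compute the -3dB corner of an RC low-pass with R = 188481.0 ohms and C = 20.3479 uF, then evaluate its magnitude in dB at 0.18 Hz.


Step 1 — cutoff frequency:
fc = 1 / (2*pi*R*C)
C = 20.3479 uF = 2.03479e-05 F
fc = 1 / (2*pi*188481.0*2.03479e-05)
   = 0.0414986 Hz

Step 2 — magnitude at f = 0.18 Hz:
|H(f)| = 1 / sqrt(1 + (f/fc)^2)
f/fc = 0.18 / 0.0414986 = 4.337496
|H| = 1 / sqrt(1 + 18.813872) = 0.2246546
|H|_dB = 20*log10(0.2246546) = -12.97 dB

fc = 0.0414986 Hz; |H(0.18 Hz)| = -12.97 dB


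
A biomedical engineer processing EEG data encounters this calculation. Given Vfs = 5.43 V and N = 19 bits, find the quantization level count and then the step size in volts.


Step 1 — number of quantization levels:
L = 2^N = 2^19 = 524288

Step 2 — LSB step size:
delta = Vfs / L
      = 5.43 / 524288
      = 1.036e-05 V

Levels = 524288; step size = 1.036e-05 V


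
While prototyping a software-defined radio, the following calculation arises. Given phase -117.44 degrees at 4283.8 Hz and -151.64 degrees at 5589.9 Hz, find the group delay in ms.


Group delay from phase difference:
tau = -d(phi)/d(omega)
d(phi) = -34.2 deg = -0.596903 rad
d(omega) = 2*pi*(5589.9 - 4283.8) = 8206.4683 rad/s
tau = -(-0.596903) / 8206.4683
    = 0.0727 ms

0.0727 ms


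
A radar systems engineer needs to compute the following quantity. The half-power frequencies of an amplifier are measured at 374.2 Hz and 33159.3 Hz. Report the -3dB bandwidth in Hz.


Bandwidth is the difference of -3dB frequencies:
BW = f_high - f_low
   = 33159.3 - 374.2
   = 32785.1 Hz

32785.1 Hz


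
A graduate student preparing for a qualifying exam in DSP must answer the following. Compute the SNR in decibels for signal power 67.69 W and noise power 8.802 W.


SNR in decibels:
SNR = 10 * log10(Ps / Pn)
    = 10 * log10(67.69 / 8.802)
    = 10 * log10(7.6903)
    = 10 * 0.8859
    = 8.86 dB

8.86 dB


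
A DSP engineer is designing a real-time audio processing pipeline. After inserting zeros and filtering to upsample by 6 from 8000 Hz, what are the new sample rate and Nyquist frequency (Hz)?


Step 1 — output sample rate after interpolation by L:
fs_out = L * fs_in = 6 * 8000 = 48000 Hz

Step 2 — Nyquist frequency of the output stream:
f_Nyq = fs_out / 2 = 48000 / 2 = 24000.0 Hz

fs_out = 48000 Hz; f_Nyquist = 24000.0 Hz


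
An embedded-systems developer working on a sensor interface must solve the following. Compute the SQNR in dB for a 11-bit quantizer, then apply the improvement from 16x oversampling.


Step 1 — baseline SQNR at Nyquist:
SQNR_base = 6.02*N + 1.76
          = 6.02*11 + 1.76
          = 67.98 dB

Step 2 — oversampling processing gain:
G = 10*log10(OSR) = 10*log10(16) = 12.04 dB

Step 3 — total:
SQNR_total = 67.98 + 12.04 = 80.02 dB

Base SQNR = 67.98 dB; oversampled SQNR = 80.02 dB


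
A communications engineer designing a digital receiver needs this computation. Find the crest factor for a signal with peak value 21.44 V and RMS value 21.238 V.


Crest factor is the ratio of peak to RMS:
CF = V_peak / V_rms
   = 21.44 / 21.238
   = 1.0095

1.0095


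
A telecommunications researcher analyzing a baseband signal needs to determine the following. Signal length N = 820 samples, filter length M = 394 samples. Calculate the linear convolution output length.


Linear convolution output length:
L = N + M - 1
  = 820 + 394 - 1
  = 1213 samples

1213


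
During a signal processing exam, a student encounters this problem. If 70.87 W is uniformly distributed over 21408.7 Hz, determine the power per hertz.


Power spectral density:
PSD = P / BW
    = 70.87 / 21408.7
    = 0.00331034 W/Hz

0.00331034 W/Hz


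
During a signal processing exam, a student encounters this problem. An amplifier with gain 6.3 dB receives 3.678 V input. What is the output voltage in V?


Output voltage from dB gain:
V_out = V_in * 10^(gain_dB / 20)
      = 3.678 * 10^(6.3 / 20)
      = 3.678 * 2.06538
      = 7.5965 V

7.5965 V


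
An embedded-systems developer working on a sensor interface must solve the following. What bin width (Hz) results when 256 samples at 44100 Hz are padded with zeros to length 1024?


Frequency resolution after zero-padding:
N_padded = 256 * 4 = 1024
df = fs / N_padded
   = 44100 / 1024
   = 43.0664 Hz

43.0664 Hz


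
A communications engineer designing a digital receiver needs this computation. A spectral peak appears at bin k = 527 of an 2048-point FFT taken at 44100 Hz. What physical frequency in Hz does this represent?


Frequency of DFT bin k:
f_k = k * fs / N
    = 527 * 44100 / 2048
    = 23240700 / 2048
    = 11347.998 Hz

11347.998 Hz


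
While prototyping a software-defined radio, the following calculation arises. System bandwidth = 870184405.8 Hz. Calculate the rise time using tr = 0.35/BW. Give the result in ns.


Rise time from bandwidth relationship:
tr = 0.35 / BW
   = 0.35 / 870184405.8
   = 4.022135971e-10 s
   = 0.4022 ns

0.4022 ns


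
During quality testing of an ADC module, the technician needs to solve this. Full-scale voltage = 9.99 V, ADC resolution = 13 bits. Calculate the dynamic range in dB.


Dynamic range from full-scale to LSB:
V_min = V_max / 2^bits = 9.99 / 2^13
DR = 20 * log10(V_max / V_min)
   = 20 * log10(2^13)
   = 20 * 13 * log10(2)
   = 78.27 dB

78.27 dB


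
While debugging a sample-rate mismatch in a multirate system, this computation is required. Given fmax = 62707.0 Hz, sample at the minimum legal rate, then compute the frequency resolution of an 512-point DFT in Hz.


Step 1 — Nyquist sampling rate:
fs = 2 * fmax = 2 * 62707.0 = 125414.0 Hz

Step 2 — DFT bin spacing:
df = fs / N = 125414.0 / 512 = 244.9492 Hz

244.9492 Hz


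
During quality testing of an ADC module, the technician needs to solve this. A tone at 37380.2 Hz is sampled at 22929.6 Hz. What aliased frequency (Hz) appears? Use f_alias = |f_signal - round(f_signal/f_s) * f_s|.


Compute the nearest integer multiple of fs to the signal:
n = round(37380.2 / 22929.6) = 2
f_alias = |37380.2 - 2 * 22929.6|
        = |37380.2 - 45859.2|
        = 8479.0 Hz

8479.0


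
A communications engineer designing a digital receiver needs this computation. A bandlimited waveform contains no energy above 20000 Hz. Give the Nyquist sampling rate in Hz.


The Nyquist rate is twice the maximum frequency component.
fs_min = 2 * fmax
      = 2 * 20000
      = 40000 Hz

40000


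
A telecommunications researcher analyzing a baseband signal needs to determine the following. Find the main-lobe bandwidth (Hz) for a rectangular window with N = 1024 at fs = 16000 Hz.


Main lobe width for a rectangular window:
Width = 2 * fs / N
      = 2 * 16000 / 1024
      = 32000 / 1024
      = 31.25 Hz

31.25 Hz


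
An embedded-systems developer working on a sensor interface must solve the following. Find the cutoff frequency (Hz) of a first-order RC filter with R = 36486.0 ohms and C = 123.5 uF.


Cutoff frequency of a first-order RC filter:
fc = 1 / (2 * pi * R * C)
C = 123.5 uF = 0.0001235 F
fc = 1 / (2 * pi * 36486.0 * 0.0001235)
   = 1 / 28.312164941043
   = 0.035321 Hz

0.035321 Hz


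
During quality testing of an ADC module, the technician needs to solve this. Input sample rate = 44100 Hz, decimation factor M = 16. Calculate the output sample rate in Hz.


Decimation reduces the sample rate:
fs_out = fs_in / M
       = 44100 / 16
       = 2756.25 Hz

2756.25 Hz


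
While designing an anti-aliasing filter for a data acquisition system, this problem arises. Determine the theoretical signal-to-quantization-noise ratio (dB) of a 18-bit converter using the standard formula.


Theoretical SNR for a full-scale sinusoid:
SNR = 6.02 * N + 1.76
    = 6.02 * 18 + 1.76
    = 108.36 + 1.76
    = 110.12 dB

110.12 dB


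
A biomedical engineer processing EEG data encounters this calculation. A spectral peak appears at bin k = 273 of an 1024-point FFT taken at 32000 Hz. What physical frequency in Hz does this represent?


Frequency of DFT bin k:
f_k = k * fs / N
    = 273 * 32000 / 1024
    = 8736000 / 1024
    = 8531.25 Hz

8531.25 Hz


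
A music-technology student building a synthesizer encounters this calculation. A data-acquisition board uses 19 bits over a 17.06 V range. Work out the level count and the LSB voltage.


Step 1 — number of quantization levels:
L = 2^N = 2^19 = 524288

Step 2 — LSB step size:
delta = Vfs / L
      = 17.06 / 524288
      = 3.254e-05 V

Levels = 524288; step size = 3.254e-05 V


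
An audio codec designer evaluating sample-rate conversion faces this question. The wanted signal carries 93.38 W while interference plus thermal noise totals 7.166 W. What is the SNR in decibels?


SNR in decibels:
SNR = 10 * log10(Ps / Pn)
    = 10 * log10(93.38 / 7.166)
    = 10 * log10(13.031)
    = 10 * 1.115
    = 11.15 dB

11.15 dB


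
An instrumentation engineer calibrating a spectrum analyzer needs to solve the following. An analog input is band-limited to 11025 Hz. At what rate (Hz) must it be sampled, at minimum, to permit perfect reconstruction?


The Nyquist rate is twice the maximum frequency component.
fs_min = 2 * fmax
      = 2 * 11025
      = 22050 Hz

22050


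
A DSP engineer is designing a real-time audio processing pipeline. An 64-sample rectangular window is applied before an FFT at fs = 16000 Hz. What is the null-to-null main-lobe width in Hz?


Main lobe width for a rectangular window:
Width = 2 * fs / N
      = 2 * 16000 / 64
      = 32000 / 64
      = 500.0 Hz

500.0 Hz


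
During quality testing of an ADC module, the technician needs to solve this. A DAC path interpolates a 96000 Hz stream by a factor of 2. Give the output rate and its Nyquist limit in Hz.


Step 1 — output sample rate after interpolation by L:
fs_out = L * fs_in = 2 * 96000 = 192000 Hz

Step 2 — Nyquist frequency of the output stream:
f_Nyq = fs_out / 2 = 192000 / 2 = 96000.0 Hz

fs_out = 192000 Hz; f_Nyquist = 96000.0 Hz
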